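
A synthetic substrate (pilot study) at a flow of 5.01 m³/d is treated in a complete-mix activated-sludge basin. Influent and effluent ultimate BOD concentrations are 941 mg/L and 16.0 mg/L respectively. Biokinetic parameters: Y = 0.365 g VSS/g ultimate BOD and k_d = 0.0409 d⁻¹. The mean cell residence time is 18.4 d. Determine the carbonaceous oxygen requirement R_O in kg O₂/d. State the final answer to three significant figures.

R_O ≈ 3.26 kg O₂/d

Observed yield with endogenous decay: Y_obs = Y / (1 + k_d·θ_c) = 0.365 / (1 + 0.0409 × 18.4) = 0.365 / 1.753 = 0.2083 g VSS/g ultimate BOD.
Substrate removed = Q·(S₀ − S) = 5.01 m³/d × (941 − 16.0) g/m³ = 4.63×10^3 g/d = 4.634 kg/d.
Biomass synthesised: P_X = Y_obs × 4.634 = 0.9652 kg VSS/d.
R_O = Q·(S₀ − S) − 1.42·P_X = 4.634 − 1.42 × 0.9652 = 3.264 kg O₂/d.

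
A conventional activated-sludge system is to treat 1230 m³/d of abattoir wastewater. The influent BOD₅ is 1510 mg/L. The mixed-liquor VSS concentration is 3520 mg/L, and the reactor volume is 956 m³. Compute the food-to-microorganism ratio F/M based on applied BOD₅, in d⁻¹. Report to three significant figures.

F/M ≈ 0.552 d⁻¹

F/M = applied load / biomass = Q·S₀/(V·X) = 1230 × 1510 / (956.0 × 3520) = 0.5519 d⁻¹.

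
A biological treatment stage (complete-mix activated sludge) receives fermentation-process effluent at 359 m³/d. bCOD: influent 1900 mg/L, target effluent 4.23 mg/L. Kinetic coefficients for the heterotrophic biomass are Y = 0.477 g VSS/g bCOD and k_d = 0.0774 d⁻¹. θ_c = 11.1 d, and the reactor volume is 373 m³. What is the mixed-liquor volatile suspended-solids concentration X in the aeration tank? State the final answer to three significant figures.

X ≈ 5200 mg/L

Solving the biomass balance for X: X = Y Q (S₀−S) θ_c / [V (1+k_d θ_c)] = 0.477 × 359 × (1900 − 4.23) × 11.1 / [373 × (1 + 0.0774 × 11.1)] = 5196 mg/L.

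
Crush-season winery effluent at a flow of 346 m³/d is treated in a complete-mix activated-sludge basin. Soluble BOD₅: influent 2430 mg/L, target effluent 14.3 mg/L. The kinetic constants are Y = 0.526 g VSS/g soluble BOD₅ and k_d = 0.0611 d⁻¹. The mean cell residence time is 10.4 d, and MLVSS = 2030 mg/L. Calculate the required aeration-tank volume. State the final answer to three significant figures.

V ≈ 1380 m³

Steady-state biomass mass balance: V·X·(1 + k_d·θ_c) = Y·Q·(S₀ − S)·θ_c, so V = 0.526 × 346 × (2430 − 14.3) × 10.4 / [2030 × (1 + 0.0611 × 10.4)] = 4.57×10^6 / 3320 = 1377 m³.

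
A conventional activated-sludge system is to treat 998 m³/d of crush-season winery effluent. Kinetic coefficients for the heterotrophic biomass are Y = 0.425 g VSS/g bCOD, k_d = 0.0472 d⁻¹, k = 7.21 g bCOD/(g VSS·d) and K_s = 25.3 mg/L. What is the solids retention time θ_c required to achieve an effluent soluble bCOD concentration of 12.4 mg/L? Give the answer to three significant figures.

Specific growth rate at S = 12.4 mg/L: μ = YkS/(K_s+S) = 0.425·7.21·12.4/(25.3+12.4) = 1.008 d⁻¹.
θ_c = 1/(μ − k_d) = 1/(1.008 − 0.0472) = 1/0.9607 = 1.041 d.

θ_c ≈ 1.04 d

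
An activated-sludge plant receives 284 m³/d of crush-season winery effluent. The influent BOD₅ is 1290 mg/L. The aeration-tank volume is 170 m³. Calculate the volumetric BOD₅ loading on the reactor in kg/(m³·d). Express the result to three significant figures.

L_v ≈ 2.16 kg BOD₅/(m³·d)

Applied BOD₅ load per unit volume = Q·S₀/V = (284 × 1290/1000)/170.0 = 2.155 kg BOD₅·m⁻³·d⁻¹.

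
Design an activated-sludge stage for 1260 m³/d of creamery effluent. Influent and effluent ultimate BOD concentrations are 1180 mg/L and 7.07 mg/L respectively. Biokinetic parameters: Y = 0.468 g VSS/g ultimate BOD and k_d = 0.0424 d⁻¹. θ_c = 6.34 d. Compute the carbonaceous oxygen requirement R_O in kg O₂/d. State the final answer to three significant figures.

Observed yield with endogenous decay: Y_obs = Y / (1 + k_d·θ_c) = 0.468 / (1 + 0.0424 × 6.34) = 0.468 / 1.269 = 0.3688 g VSS/g ultimate BOD.
ΔS = 1180 − 7.07 = 1173 mg/L, so the substrate removal rate is 1260 × 1173/1000 = 1478 kg ultimate BOD/d.
Biomass synthesised: P_X = Y_obs × 1478 = 545.1 kg VSS/d.
Carbonaceous O₂ demand = substrate oxidised − cell-mass equivalent = 1478 − 1.42 × 545.1 = 703.8 kg O₂/d.

R_O ≈ 704 kg O₂/d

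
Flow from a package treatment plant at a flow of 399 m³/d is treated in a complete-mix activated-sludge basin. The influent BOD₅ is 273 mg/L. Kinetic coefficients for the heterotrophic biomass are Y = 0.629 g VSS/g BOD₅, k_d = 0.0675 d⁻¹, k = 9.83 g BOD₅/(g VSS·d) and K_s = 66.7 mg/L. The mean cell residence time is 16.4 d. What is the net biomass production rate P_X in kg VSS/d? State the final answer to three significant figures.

P_X ≈ 32.3 kg VSS/d

Effluent substrate depends only on kinetics and SRT: S = K_s(1 + k_d θ_c) / [θ_c(Yk − k_d) − 1] = 66.7 × (1 + 0.0675 × 16.4) / [16.4 × (0.629 × 9.83 − 0.0675) − 1] = 140.5 / 99.30 = 1.415 mg/L.
Correct the yield for decay: Y_obs = Y/(1 + k_d θ_c) = 0.629 / (1 + 0.0675 × 16.4) = 0.629 / 2.107 = 0.2985.
Substrate removed = Q·(S₀ − S) = 399 m³/d × (273 − 1.42) g/m³ = 1.08×10^5 g/d = 108.4 kg/d.
Net biomass production P_X = Y_obs × Q·(S₀ − S) = 0.2985 × 108.4 = 32.35 kg VSS/d.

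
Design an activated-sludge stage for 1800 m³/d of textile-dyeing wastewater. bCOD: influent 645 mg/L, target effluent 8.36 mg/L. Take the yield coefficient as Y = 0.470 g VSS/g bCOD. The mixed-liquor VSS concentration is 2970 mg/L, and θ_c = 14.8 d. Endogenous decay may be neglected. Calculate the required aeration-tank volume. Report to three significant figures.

With k_d = 0 the design equation reduces to V = Y Q (S₀−S) θ_c / X = 0.470 × 1800 × (645 − 8.36) × 14.8 / 2970 = 2684 m³.

V ≈ 2680 m³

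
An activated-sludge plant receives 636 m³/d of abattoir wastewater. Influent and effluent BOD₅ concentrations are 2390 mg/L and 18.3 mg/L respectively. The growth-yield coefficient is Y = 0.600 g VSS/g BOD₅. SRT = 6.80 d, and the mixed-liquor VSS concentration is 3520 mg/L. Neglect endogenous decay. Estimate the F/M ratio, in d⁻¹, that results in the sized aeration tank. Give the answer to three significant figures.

Biomass mass balance (decay neglected): V·X = Y·Q·(S₀ − S)·θ_c, so V = 0.600 × 636 × (2390 − 18.3) × 6.80 / 3520 = 1748 m³.
F/M = applied load / biomass = Q·S₀/(V·X) = 636 × 2390 / (1748 × 3520) = 0.2470 d⁻¹.

F/M ≈ 0.247 d⁻¹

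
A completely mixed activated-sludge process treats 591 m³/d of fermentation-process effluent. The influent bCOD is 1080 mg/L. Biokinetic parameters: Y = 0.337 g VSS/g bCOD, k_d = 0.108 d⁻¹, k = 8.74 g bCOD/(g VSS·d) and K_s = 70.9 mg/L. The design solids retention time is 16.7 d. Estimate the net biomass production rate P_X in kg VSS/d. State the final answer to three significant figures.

P_X ≈ 76.4 kg VSS/d

Effluent substrate depends only on kinetics and SRT: S = K_s(1 + k_d θ_c) / [θ_c(Yk − k_d) − 1] = 70.9 × (1 + 0.108 × 16.7) / [16.7 × (0.337 × 8.74 − 0.108) − 1] = 198.8 / 46.38 = 4.285 mg/L.
Correct the yield for decay: Y_obs = Y/(1 + k_d θ_c) = 0.337 / (1 + 0.108 × 16.7) = 0.337 / 2.804 = 0.1202.
ΔS = 1080 − 4.29 = 1076 mg/L, so the substrate removal rate is 591 × 1076/1000 = 635.7 kg bCOD/d.
Biomass produced: P_X = Y_obs·Q·ΔS = 0.1202 × 635.7 ≈ 76.42 kg VSS/d.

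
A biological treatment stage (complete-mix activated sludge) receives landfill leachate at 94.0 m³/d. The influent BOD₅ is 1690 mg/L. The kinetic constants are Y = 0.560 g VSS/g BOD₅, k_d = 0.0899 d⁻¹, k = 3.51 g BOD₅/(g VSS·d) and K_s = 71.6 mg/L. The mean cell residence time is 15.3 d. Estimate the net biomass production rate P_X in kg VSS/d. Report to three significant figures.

P_X ≈ 37.3 kg VSS/d

From the Monod/SRT balance for a CMAS, S = K_s·(1+k_d θ_c)/[θ_c·(Y k − k_d) − 1] = 71.6 × (1 + 0.0899 × 15.3) / [15.3 × (0.560 × 3.51 − 0.0899) − 1] = 170.1 / 27.70 = 6.141 mg/L.
Y_obs = Y / (1 + k_d θ_c) = 0.560 / (1 + 0.0899 × 15.3) = 0.560 / 2.375 = 0.2357.
Substrate removed = Q·(S₀ − S) = 94.0 m³/d × (1690 − 6.14) g/m³ = 1.58×10^5 g/d = 158.3 kg/d.
P_X = Y_obs · Q(S₀ − S) = 0.2357 × 158.3 = 37.31 kg VSS/d.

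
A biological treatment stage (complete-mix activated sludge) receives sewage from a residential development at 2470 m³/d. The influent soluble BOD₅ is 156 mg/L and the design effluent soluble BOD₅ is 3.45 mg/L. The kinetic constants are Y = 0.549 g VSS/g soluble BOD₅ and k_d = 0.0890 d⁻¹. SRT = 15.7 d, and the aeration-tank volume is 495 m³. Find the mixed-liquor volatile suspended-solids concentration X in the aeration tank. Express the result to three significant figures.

X = Y·Q·ΔS·θ_c / [V·(1 + k_d θ_c)] = 0.549 × 2470 × (156 − 3.45) × 15.7 / [495 × (1 + 0.0890 × 15.7)] = 2737 mg/L.

X ≈ 2740 mg/L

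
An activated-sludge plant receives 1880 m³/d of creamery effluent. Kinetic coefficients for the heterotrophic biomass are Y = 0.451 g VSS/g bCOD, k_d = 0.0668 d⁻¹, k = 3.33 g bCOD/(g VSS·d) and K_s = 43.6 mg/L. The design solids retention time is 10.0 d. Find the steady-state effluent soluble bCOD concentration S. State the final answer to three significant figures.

From the Monod/SRT balance for a CMAS, S = K_s·(1+k_d θ_c)/[θ_c·(Y k − k_d) − 1] = 43.6 × (1 + 0.0668 × 10.0) / [10.0 × (0.451 × 3.33 − 0.0668) − 1] = 72.72 / 13.35 = 5.447 mg/L.

S ≈ 5.45 mg/L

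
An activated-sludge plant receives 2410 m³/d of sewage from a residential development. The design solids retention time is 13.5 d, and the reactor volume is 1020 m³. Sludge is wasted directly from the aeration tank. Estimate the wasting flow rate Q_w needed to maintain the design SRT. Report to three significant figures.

For wasting at MLVSS concentration, Q_w = V/θ_c = 1020/13.5 = 75.56 m³/d.

Q_w ≈ 75.6 m³/d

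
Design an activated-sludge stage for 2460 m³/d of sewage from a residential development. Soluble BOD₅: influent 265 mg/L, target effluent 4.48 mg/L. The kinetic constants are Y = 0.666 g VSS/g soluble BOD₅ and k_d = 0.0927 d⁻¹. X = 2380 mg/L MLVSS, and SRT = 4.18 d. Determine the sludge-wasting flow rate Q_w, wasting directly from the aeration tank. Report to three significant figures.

Q_w ≈ 129 m³/d

Rearranging the biomass balance for a CMAS with decay, V = Y·Q·ΔS·θ_c / [X·(1+k_d θ_c)] = 0.666 × 2460 × (265 − 4.48) × 4.18 / [2380 × (1 + 0.0927 × 4.18)] = 1.78×10^6 / 3302 = 540.3 m³.
For wasting at MLVSS concentration, Q_w = V/θ_c = 540.3/4.18 = 129.3 m³/d.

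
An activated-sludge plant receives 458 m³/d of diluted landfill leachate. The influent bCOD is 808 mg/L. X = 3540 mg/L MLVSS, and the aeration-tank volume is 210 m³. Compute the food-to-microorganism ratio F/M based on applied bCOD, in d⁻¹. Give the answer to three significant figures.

F/M ≈ 0.498 d⁻¹

F/M = Q·S₀ / (V·X) = 458 × 808 / (210.0 × 3540) = 0.4978 g bCOD·(g VSS·d)⁻¹.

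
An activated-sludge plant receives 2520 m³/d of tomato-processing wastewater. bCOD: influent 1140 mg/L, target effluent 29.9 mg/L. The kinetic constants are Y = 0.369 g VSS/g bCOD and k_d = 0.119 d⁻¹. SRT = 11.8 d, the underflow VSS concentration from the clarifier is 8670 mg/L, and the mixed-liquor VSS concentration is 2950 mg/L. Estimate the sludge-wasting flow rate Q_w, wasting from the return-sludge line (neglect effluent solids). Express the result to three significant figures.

Q_w ≈ 49.5 m³/d

Rearranging the biomass balance for a CMAS with decay, V = Y·Q·ΔS·θ_c / [X·(1+k_d θ_c)] = 0.369 × 2520 × (1140 − 29.9) × 11.8 / [2950 × (1 + 0.119 × 11.8)] = 1.22×10^7 / 7092 = 1717 m³.
Wasting from the return line (neglecting effluent solids): Q_w = V·X / (θ_c·X_r) = 1717 × 2950 / (11.8 × 8670) = 49.52 m³/d.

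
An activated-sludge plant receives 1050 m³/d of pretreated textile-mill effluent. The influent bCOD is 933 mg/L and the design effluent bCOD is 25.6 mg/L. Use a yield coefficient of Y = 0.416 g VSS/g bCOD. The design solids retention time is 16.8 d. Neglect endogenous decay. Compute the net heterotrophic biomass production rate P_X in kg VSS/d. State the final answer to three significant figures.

P_X ≈ 396 kg VSS/d

Since k_d ≈ 0, Y_obs = Y = 0.416 g VSS/g bCOD.
ΔS = 933 − 25.6 = 907.4 mg/L, so the substrate removal rate is 1050 × 907.4/1000 = 952.8 kg bCOD/d.
Net biomass production P_X = Y_obs × Q·(S₀ − S) = 0.4160 × 952.8 = 396.4 kg VSS/d.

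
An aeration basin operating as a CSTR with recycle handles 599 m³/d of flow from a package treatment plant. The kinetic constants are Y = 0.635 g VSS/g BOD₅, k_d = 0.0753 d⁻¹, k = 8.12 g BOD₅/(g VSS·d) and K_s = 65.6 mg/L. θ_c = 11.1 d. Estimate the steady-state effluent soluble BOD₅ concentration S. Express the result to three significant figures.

S ≈ 2.17 mg/L

Effluent substrate depends only on kinetics and SRT: S = K_s(1 + k_d θ_c) / [θ_c(Yk − k_d) − 1] = 65.6 × (1 + 0.0753 × 11.1) / [11.1 × (0.635 × 8.12 − 0.0753) − 1] = 120.4 / 55.40 = 2.174 mg/L.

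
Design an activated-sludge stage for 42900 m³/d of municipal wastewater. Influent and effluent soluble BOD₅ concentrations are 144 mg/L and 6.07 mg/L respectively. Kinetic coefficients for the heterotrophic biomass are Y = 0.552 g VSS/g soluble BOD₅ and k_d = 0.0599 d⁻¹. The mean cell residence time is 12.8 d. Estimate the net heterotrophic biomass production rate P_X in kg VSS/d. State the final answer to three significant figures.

Y_obs = Y / (1 + k_d θ_c) = 0.552 / (1 + 0.0599 × 12.8) = 0.552 / 1.767 = 0.3124.
Mass of soluble BOD₅ removed per day: Q(S₀ − S) = 42900 × 137.9 g/m³ = 5917 kg/d.
So the net sludge growth is P_X = 0.3124 × 5917 = 1849 kg VSS/d.

P_X ≈ 1850 kg VSS/d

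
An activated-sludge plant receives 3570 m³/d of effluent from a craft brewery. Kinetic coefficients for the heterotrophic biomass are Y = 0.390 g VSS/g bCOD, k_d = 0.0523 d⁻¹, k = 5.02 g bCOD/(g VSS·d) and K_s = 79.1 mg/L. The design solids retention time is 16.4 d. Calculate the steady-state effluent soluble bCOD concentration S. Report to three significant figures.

S ≈ 4.86 mg/L

From the Monod/SRT balance for a CMAS, S = K_s·(1+k_d θ_c)/[θ_c·(Y k − k_d) − 1] = 79.1 × (1 + 0.0523 × 16.4) / [16.4 × (0.390 × 5.02 − 0.0523) − 1] = 146.9 / 30.25 = 4.858 mg/L.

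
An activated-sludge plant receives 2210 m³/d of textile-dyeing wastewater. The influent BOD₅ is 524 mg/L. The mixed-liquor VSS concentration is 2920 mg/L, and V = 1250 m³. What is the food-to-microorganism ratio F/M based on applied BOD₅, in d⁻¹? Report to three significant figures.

F/M = applied load / biomass = Q·S₀/(V·X) = 2210 × 524 / (1250 × 2920) = 0.3173 d⁻¹.

F/M ≈ 0.317 d⁻¹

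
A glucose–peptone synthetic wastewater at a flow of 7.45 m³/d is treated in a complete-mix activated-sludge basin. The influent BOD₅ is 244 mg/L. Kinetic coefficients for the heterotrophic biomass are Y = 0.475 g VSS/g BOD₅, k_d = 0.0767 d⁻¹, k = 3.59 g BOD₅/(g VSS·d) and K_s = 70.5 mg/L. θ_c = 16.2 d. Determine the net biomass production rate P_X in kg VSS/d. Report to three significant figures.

P_X ≈ 0.375 kg VSS/d

Effluent substrate depends only on kinetics and SRT: S = K_s(1 + k_d θ_c) / [θ_c(Yk − k_d) − 1] = 70.5 × (1 + 0.0767 × 16.2) / [16.2 × (0.475 × 3.59 − 0.0767) − 1] = 158.1 / 25.38 = 6.229 mg/L.
Observed yield with endogenous decay: Y_obs = Y / (1 + k_d·θ_c) = 0.475 / (1 + 0.0767 × 16.2) = 0.475 / 2.243 = 0.2118 g VSS/g BOD₅.
Substrate removed = Q·(S₀ − S) = 7.45 m³/d × (244 − 6.23) g/m³ = 1.77×10^3 g/d = 1.771 kg/d.
Biomass produced: P_X = Y_obs·Q·ΔS = 0.2118 × 1.771 ≈ 0.3752 kg VSS/d.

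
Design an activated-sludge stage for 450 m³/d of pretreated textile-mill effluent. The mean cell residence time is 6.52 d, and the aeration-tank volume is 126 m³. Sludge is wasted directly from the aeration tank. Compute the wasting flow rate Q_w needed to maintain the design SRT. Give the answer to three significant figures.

With mixed-liquor wasting, θ_c = V/Q_w, so Q_w = V/θ_c = 126.0/6.52 = 19.33 m³/d.

Q_w ≈ 19.3 m³/d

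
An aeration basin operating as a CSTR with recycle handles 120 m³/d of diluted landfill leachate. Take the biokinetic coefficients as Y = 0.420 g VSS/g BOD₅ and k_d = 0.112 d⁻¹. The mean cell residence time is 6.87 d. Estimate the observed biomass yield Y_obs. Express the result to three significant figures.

Observed yield with endogenous decay: Y_obs = Y / (1 + k_d·θ_c) = 0.420 / (1 + 0.112 × 6.87) = 0.420 / 1.769 = 0.2374 g VSS/g BOD₅.

Y_obs ≈ 0.237 g VSS/g BOD₅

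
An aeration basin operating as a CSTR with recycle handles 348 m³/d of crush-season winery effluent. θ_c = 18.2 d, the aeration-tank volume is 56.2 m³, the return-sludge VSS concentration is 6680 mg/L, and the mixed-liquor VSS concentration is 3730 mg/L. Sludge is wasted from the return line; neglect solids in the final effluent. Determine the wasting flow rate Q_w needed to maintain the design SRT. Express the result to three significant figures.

Wasting from the return line (neglecting effluent solids): Q_w = V·X / (θ_c·X_r) = 56.20 × 3730 / (18.2 × 6680) = 1.724 m³/d.

Q_w ≈ 1.72 m³/d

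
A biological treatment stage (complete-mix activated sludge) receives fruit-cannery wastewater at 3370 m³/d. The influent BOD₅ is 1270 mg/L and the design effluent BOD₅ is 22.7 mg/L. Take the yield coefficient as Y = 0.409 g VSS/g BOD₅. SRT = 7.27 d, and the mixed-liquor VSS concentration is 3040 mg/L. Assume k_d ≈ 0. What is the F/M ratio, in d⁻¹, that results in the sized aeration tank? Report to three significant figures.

V·X = Y·Q·ΔS·θ_c gives V = 0.409 × 3370 × (1270 − 22.7) × 7.27 / 3040 = 4111 m³.
F/M = applied load / biomass = Q·S₀/(V·X) = 3370 × 1270 / (4111 × 3040) = 0.3424 d⁻¹.

F/M ≈ 0.342 d⁻¹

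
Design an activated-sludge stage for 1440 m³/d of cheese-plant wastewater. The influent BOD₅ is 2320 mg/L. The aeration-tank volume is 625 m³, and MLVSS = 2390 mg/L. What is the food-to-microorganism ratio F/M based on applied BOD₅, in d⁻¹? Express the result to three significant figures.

Food-to-microorganism ratio F/M = Q S₀ / (V X) = 1440 × 2320 / (625.0 × 2390) = 2.237 d⁻¹.

F/M ≈ 2.24 d⁻¹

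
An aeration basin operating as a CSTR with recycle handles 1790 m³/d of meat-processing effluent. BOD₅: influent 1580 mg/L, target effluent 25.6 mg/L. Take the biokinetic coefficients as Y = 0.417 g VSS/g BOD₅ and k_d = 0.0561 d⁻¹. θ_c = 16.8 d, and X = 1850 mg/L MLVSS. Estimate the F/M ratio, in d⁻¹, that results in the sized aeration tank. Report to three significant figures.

F/M ≈ 0.282 d⁻¹

From the SRT design equation V = Y Q (S₀−S) θ_c / [X (1 + k_d θ_c)] = 0.417 × 1790 × (1580 − 25.6) × 16.8 / [1850 × (1 + 0.0561 × 16.8)] = 1.95×10^7 / 3594 = 5424 m³.
F/M = Q·S₀ / (V·X) = 1790 × 1580 / (5424 × 1850) = 0.2818 g BOD₅·(g VSS·d)⁻¹.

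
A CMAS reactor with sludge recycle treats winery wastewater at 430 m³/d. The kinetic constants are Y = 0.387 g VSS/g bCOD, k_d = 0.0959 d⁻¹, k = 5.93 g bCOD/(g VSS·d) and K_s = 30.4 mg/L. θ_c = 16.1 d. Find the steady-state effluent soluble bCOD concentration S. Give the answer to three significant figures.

S ≈ 2.25 mg/L

Effluent substrate depends only on kinetics and SRT: S = K_s(1 + k_d θ_c) / [θ_c(Yk − k_d) − 1] = 30.4 × (1 + 0.0959 × 16.1) / [16.1 × (0.387 × 5.93 − 0.0959) − 1] = 77.34 / 34.40 = 2.248 mg/L.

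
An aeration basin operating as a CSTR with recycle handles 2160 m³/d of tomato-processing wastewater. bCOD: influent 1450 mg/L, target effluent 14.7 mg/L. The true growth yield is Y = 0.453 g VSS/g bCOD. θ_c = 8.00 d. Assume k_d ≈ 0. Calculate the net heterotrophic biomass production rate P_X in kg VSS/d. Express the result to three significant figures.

P_X ≈ 1400 kg VSS/d

With endogenous decay neglected, the observed yield equals the true yield: Y_obs = Y = 0.453 g VSS/g bCOD.
Mass of bCOD removed per day: Q(S₀ − S) = 2160 × 1435 g/m³ = 3100 kg/d.
Biomass produced: P_X = Y_obs·Q·ΔS = 0.4530 × 3100 ≈ 1404 kg VSS/d.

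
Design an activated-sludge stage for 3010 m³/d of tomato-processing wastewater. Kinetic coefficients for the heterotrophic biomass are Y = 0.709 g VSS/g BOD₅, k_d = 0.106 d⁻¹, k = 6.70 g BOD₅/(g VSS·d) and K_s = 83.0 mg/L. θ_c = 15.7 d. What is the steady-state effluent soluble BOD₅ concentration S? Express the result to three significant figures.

For a completely mixed reactor with recycle the Lawrence–McCarty relation gives S = K_s·(1 + k_d·θ_c) / [θ_c·(Y·k − k_d) − 1] = 83.0 × (1 + 0.106 × 15.7) / [15.7 × (0.709 × 6.70 − 0.106) − 1] = 221.1 / 71.92 = 3.075 mg/L.

S ≈ 3.07 mg/L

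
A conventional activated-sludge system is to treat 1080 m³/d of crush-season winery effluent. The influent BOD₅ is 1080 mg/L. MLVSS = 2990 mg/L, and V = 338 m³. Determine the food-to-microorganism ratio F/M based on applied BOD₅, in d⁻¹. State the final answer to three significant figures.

Food-to-microorganism ratio F/M = Q S₀ / (V X) = 1080 × 1080 / (338.0 × 2990) = 1.154 d⁻¹.

F/M ≈ 1.15 d⁻¹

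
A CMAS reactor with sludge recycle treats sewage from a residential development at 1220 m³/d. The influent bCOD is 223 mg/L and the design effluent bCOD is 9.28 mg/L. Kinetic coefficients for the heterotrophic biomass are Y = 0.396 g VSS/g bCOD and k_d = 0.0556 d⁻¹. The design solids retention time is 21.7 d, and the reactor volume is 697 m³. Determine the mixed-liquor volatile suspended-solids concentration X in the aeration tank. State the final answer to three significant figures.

From V·X·(1 + k_d·θ_c) = Y·Q·(S₀ − S)·θ_c: X = 0.396 × 1220 × (223 − 9.28) × 21.7 / [697 × (1 + 0.0556 × 21.7)] = 1457 mg/L.

X ≈ 1460 mg/L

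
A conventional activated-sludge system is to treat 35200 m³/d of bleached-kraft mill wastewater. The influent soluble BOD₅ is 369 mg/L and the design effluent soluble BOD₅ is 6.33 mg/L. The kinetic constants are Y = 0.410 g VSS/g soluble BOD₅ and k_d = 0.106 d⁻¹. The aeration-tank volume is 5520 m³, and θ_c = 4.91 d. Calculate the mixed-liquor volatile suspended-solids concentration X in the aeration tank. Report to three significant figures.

X ≈ 3060 mg/L

Solving the biomass balance for X: X = Y Q (S₀−S) θ_c / [V (1+k_d θ_c)] = 0.410 × 35200 × (369 − 6.33) × 4.91 / [5520 × (1 + 0.106 × 4.91)] = 3062 mg/L.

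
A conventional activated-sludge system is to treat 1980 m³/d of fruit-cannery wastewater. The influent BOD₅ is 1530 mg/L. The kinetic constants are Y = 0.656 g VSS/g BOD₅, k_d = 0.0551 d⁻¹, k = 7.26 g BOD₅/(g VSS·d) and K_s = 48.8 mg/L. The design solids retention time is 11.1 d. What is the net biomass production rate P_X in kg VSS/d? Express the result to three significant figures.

P_X ≈ 1230 kg VSS/d

For a completely mixed reactor with recycle the Lawrence–McCarty relation gives S = K_s·(1 + k_d·θ_c) / [θ_c·(Y·k − k_d) − 1] = 48.8 × (1 + 0.0551 × 11.1) / [11.1 × (0.656 × 7.26 − 0.0551) − 1] = 78.65 / 51.25 = 1.534 mg/L.
The observed yield is Y_obs = Y/(1 + k_d·θ_c) = 0.656 / (1 + 0.0551 × 11.1) = 0.656 / 1.612 = 0.4070 g VSS per g BOD₅ removed.
Q·(S₀ − S) = 1980 × (1530 − 1.53) × 10⁻³ = 3026 kg/d removed.
So the net sludge growth is P_X = 0.4070 × 3026 = 1232 kg VSS/d.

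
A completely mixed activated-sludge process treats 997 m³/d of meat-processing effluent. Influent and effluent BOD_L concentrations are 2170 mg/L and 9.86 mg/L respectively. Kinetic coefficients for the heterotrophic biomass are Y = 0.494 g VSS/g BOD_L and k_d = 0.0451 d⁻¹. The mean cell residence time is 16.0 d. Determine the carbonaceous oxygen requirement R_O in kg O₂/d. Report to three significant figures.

Observed yield with endogenous decay: Y_obs = Y / (1 + k_d·θ_c) = 0.494 / (1 + 0.0451 × 16.0) = 0.494 / 1.722 = 0.2869 g VSS/g BOD_L.
Mass of BOD_L removed per day: Q(S₀ − S) = 997 × 2160 g/m³ = 2154 kg/d.
Net sludge production P_X = 0.2869 × 2154 = 618.0 kg VSS/d.
Carbonaceous O₂ demand = substrate oxidised − cell-mass equivalent = 2154 − 1.42 × 618.0 = 1276 kg O₂/d.

R_O ≈ 1280 kg O₂/d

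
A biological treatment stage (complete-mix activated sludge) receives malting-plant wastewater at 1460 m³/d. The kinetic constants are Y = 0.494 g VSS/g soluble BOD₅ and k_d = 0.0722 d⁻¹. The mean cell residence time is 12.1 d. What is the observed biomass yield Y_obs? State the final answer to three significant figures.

Y_obs = Y / (1 + k_d θ_c) = 0.494 / (1 + 0.0722 × 12.1) = 0.494 / 1.874 = 0.2637.

Y_obs ≈ 0.264 g VSS/g soluble BOD₅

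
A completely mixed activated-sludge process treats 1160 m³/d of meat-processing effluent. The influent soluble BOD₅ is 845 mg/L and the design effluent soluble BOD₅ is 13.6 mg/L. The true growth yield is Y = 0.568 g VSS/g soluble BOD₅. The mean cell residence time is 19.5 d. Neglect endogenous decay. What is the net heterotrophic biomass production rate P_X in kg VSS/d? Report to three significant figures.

P_X ≈ 548 kg VSS/d

With endogenous decay neglected, the observed yield equals the true yield: Y_obs = Y = 0.568 g VSS/g soluble BOD₅.
Q·(S₀ − S) = 1160 × (845 − 13.6) × 10⁻³ = 964.4 kg/d removed.
Net biomass production P_X = Y_obs × Q·(S₀ − S) = 0.5680 × 964.4 = 547.8 kg VSS/d.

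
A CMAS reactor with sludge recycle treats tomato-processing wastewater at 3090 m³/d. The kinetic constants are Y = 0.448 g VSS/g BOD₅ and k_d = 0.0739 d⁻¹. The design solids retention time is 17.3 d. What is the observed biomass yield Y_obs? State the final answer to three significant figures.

Y_obs ≈ 0.197 g VSS/g BOD₅

Observed yield with endogenous decay: Y_obs = Y / (1 + k_d·θ_c) = 0.448 / (1 + 0.0739 × 17.3) = 0.448 / 2.278 = 0.1966 g VSS/g BOD₅.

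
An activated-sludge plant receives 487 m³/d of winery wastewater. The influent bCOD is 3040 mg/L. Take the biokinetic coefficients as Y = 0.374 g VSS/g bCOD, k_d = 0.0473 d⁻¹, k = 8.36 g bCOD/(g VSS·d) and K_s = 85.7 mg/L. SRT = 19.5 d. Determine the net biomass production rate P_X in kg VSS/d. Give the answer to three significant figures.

P_X ≈ 288 kg VSS/d

From the Monod/SRT balance for a CMAS, S = K_s·(1+k_d θ_c)/[θ_c·(Y k − k_d) − 1] = 85.7 × (1 + 0.0473 × 19.5) / [19.5 × (0.374 × 8.36 − 0.0473) − 1] = 164.7 / 59.05 = 2.790 mg/L.
Observed yield with endogenous decay: Y_obs = Y / (1 + k_d·θ_c) = 0.374 / (1 + 0.0473 × 19.5) = 0.374 / 1.922 = 0.1946 g VSS/g bCOD.
Substrate removed = Q·(S₀ − S) = 487 m³/d × (3040 − 2.79) g/m³ = 1.48×10^6 g/d = 1479 kg/d.
P_X = Y_obs · Q(S₀ − S) = 0.1946 × 1479 = 287.8 kg VSS/d.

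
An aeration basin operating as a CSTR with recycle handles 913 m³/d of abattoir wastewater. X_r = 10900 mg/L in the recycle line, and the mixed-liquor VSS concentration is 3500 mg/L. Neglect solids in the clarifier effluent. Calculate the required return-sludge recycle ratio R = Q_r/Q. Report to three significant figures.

R = Q_r/Q = X/(X_r − X) = 3500 / (10900 − 3500) = 0.4730.

R ≈ 0.473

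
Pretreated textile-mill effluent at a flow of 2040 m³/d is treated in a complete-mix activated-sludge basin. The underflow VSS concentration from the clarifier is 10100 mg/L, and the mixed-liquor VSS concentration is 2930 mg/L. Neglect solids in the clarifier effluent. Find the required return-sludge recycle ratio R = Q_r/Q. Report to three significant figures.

Mass balance around the secondary clarifier (neglecting effluent solids): R = X / (X_r − X) = 2930 / (10100 − 2930) = 0.4086.

R ≈ 0.409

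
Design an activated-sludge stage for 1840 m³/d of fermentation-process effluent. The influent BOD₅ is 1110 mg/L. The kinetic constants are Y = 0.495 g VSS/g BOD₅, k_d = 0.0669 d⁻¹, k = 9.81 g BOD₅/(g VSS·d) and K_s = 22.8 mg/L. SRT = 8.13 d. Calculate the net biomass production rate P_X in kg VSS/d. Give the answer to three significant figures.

Effluent substrate depends only on kinetics and SRT: S = K_s(1 + k_d θ_c) / [θ_c(Yk − k_d) − 1] = 22.8 × (1 + 0.0669 × 8.13) / [8.13 × (0.495 × 9.81 − 0.0669) − 1] = 35.20 / 37.93 = 0.9279 mg/L.
The observed yield is Y_obs = Y/(1 + k_d·θ_c) = 0.495 / (1 + 0.0669 × 8.13) = 0.495 / 1.544 = 0.3206 g VSS per g BOD₅ removed.
Substrate removed = Q·(S₀ − S) = 1840 m³/d × (1110 − 0.928) g/m³ = 2.04×10^6 g/d = 2041 kg/d.
So the net sludge growth is P_X = 0.3206 × 2041 = 654.3 kg VSS/d.

P_X ≈ 654 kg VSS/d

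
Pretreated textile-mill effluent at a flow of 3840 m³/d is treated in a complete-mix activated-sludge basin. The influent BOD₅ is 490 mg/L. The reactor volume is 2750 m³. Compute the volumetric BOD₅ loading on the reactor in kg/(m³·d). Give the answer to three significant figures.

L_v ≈ 0.684 kg BOD₅/(m³·d)

Volumetric loading L_v = Q·S₀ / V = 3840 × 490 g/m³ / 2750 m³ = 684.2 g/(m³·d) = 0.6842 kg BOD₅/(m³·d).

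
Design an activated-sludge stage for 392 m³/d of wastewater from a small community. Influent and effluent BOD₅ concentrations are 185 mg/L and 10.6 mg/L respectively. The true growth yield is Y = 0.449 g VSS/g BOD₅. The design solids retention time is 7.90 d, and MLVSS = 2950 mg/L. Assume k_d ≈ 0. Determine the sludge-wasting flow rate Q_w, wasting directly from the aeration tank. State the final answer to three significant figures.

Q_w ≈ 10.4 m³/d

V·X = Y·Q·ΔS·θ_c gives V = 0.449 × 392 × (185 − 10.6) × 7.90 / 2950 = 82.20 m³.
With mixed-liquor wasting, θ_c = V/Q_w, so Q_w = V/θ_c = 82.20/7.90 = 10.41 m³/d.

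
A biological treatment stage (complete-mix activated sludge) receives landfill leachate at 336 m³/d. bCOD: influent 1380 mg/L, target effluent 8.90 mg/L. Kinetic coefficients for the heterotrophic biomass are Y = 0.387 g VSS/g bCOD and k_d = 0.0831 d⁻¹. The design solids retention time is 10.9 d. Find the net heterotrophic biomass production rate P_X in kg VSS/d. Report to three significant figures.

Y_obs = Y / (1 + k_d θ_c) = 0.387 / (1 + 0.0831 × 10.9) = 0.387 / 1.906 = 0.2031.
ΔS = 1380 − 8.90 = 1371 mg/L, so the substrate removal rate is 336 × 1371/1000 = 460.7 kg bCOD/d.
Biomass produced: P_X = Y_obs·Q·ΔS = 0.2031 × 460.7 ≈ 93.55 kg VSS/d.

P_X ≈ 93.6 kg VSS/d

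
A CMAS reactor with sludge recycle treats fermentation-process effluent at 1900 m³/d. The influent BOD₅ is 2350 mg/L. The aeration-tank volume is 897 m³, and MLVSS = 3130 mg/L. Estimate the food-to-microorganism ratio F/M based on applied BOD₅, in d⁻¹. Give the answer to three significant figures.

Food-to-microorganism ratio F/M = Q S₀ / (V X) = 1900 × 2350 / (897.0 × 3130) = 1.590 d⁻¹.

F/M ≈ 1.59 d⁻¹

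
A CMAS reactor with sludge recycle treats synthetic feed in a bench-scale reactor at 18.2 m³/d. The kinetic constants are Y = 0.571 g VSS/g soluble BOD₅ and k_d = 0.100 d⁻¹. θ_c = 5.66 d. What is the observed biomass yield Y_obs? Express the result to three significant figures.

Y_obs ≈ 0.365 g VSS/g soluble BOD₅

Observed yield with endogenous decay: Y_obs = Y / (1 + k_d·θ_c) = 0.571 / (1 + 0.100 × 5.66) = 0.571 / 1.566 = 0.3646 g VSS/g soluble BOD₅.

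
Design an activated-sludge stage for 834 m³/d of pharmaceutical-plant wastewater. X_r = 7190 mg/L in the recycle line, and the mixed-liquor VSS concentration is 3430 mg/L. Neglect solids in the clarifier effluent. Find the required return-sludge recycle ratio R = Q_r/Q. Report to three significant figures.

Solids balance on the clarifier gives (1+R)X = R·X_r, so R = X/(X_r − X) = 3430 / (7190 − 3430) = 0.9122.

R ≈ 0.912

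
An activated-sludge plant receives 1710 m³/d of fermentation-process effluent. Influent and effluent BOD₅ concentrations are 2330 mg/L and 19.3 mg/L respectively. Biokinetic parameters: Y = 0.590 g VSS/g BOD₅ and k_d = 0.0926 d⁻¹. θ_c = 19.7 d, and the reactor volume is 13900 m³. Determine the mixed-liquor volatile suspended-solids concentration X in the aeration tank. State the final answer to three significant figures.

X ≈ 1170 mg/L

From V·X·(1 + k_d·θ_c) = Y·Q·(S₀ − S)·θ_c: X = 0.590 × 1710 × (2330 − 19.3) × 19.7 / [13900 × (1 + 0.0926 × 19.7)] = 1170 mg/L.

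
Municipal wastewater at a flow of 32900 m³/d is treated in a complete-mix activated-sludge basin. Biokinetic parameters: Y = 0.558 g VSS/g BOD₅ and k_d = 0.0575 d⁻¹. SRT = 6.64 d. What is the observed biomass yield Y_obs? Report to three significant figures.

Y_obs ≈ 0.404 g VSS/g BOD₅

Correct the yield for decay: Y_obs = Y/(1 + k_d θ_c) = 0.558 / (1 + 0.0575 × 6.64) = 0.558 / 1.382 = 0.4038.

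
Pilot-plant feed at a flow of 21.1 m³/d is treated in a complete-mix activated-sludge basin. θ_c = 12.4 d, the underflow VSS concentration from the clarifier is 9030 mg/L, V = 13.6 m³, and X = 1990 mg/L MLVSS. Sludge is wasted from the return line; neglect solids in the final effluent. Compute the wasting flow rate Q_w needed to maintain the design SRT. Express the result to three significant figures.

Q_w ≈ 0.242 m³/d

Wasting from the return line (neglecting effluent solids): Q_w = V·X / (θ_c·X_r) = 13.60 × 1990 / (12.4 × 9030) = 0.2417 m³/d.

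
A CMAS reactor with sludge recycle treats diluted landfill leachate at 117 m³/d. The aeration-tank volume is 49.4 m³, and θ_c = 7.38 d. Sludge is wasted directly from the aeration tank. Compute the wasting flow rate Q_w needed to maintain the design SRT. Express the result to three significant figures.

For wasting at MLVSS concentration, Q_w = V/θ_c = 49.40/7.38 = 6.694 m³/d.

Q_w ≈ 6.69 m³/d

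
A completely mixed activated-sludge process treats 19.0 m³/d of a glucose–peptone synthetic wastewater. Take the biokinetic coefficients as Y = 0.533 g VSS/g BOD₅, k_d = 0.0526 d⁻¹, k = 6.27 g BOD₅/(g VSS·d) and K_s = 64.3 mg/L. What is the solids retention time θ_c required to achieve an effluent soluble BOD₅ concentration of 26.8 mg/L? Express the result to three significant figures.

θ_c ≈ 1.07 d

At the target effluent, Y k S/(K_s+S) = 0.533×6.27×26.8/91.10 = 0.9831 d⁻¹.
θ_c = 1/(μ − k_d) = 1/(0.9831 − 0.0526) = 1/0.9305 = 1.075 d.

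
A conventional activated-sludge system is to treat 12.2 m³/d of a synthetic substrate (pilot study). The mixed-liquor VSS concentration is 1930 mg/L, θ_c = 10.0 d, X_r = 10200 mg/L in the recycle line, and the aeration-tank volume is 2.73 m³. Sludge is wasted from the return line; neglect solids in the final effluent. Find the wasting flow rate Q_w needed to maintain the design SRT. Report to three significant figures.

Q_w ≈ 0.0517 m³/d

Wasting from the return line (neglecting effluent solids): Q_w = V·X / (θ_c·X_r) = 2.730 × 1930 / (10.0 × 10200) = 0.05166 m³/d.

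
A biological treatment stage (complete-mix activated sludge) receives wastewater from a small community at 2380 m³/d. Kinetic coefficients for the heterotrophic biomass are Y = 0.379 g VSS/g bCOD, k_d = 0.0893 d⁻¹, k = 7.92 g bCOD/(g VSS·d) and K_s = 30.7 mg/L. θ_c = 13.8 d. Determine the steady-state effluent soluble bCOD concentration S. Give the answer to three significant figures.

Effluent substrate depends only on kinetics and SRT: S = K_s(1 + k_d θ_c) / [θ_c(Yk − k_d) − 1] = 30.7 × (1 + 0.0893 × 13.8) / [13.8 × (0.379 × 7.92 − 0.0893) − 1] = 68.53 / 39.19 = 1.749 mg/L.

S ≈ 1.75 mg/L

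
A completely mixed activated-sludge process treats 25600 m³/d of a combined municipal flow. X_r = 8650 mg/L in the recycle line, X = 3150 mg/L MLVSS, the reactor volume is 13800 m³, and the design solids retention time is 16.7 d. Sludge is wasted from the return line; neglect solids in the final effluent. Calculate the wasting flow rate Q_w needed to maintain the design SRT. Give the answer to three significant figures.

θ_c = V·X/(Q_w·X_r) when wasting from the recycle, so Q_w = V·X/(θ_c·X_r) = 13800 × 3150 / (16.7 × 8650) = 300.9 m³/d.

Q_w ≈ 301 m³/d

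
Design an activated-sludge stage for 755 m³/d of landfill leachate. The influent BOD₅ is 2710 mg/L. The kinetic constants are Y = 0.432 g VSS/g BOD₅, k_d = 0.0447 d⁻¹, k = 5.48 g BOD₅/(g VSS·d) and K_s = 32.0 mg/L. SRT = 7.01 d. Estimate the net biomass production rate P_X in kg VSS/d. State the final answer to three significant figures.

From the Monod/SRT balance for a CMAS, S = K_s·(1+k_d θ_c)/[θ_c·(Y k − k_d) − 1] = 32.0 × (1 + 0.0447 × 7.01) / [7.01 × (0.432 × 5.48 − 0.0447) − 1] = 42.03 / 15.28 = 2.750 mg/L.
Y_obs = Y / (1 + k_d θ_c) = 0.432 / (1 + 0.0447 × 7.01) = 0.432 / 1.313 = 0.3289.
ΔS = 2710 − 2.75 = 2707 mg/L, so the substrate removal rate is 755 × 2707/1000 = 2044 kg BOD₅/d.
Net biomass production P_X = Y_obs × Q·(S₀ − S) = 0.3289 × 2044 = 672.3 kg VSS/d.

P_X ≈ 672 kg VSS/d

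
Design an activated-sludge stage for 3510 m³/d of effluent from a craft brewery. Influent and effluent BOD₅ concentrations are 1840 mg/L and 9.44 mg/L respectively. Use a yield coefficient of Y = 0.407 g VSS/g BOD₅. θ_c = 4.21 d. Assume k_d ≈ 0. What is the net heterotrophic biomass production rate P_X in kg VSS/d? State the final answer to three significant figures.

Since k_d ≈ 0, Y_obs = Y = 0.407 g VSS/g BOD₅.
Q·(S₀ − S) = 3510 × (1840 − 9.44) × 10⁻³ = 6425 kg/d removed.
Biomass produced: P_X = Y_obs·Q·ΔS = 0.4070 × 6425 ≈ 2615 kg VSS/d.

P_X ≈ 2620 kg VSS/d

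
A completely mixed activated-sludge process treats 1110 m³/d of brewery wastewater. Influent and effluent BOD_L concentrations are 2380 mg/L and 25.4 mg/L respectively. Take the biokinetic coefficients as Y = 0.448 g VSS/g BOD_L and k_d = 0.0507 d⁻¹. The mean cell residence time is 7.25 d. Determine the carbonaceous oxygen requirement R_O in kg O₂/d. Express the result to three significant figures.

R_O ≈ 1400 kg O₂/d

Y_obs = Y / (1 + k_d θ_c) = 0.448 / (1 + 0.0507 × 7.25) = 0.448 / 1.368 = 0.3276.
Mass of BOD_L removed per day: Q(S₀ − S) = 1110 × 2355 g/m³ = 2614 kg/d.
P_X = Y_obs·Q·(S₀ − S) = 0.3276 × 2614 = 856.2 kg VSS/d.
R_O = Q·(S₀ − S) − 1.42·P_X = 2614 − 1.42 × 856.2 = 1398 kg O₂/d.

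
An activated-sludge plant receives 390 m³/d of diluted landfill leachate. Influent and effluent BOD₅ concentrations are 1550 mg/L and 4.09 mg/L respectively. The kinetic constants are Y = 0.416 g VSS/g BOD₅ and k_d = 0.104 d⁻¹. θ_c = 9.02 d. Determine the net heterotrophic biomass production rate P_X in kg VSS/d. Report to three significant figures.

P_X ≈ 129 kg VSS/d

Correct the yield for decay: Y_obs = Y/(1 + k_d θ_c) = 0.416 / (1 + 0.104 × 9.02) = 0.416 / 1.938 = 0.2146.
ΔS = 1550 − 4.09 = 1546 mg/L, so the substrate removal rate is 390 × 1546/1000 = 602.9 kg BOD₅/d.
P_X = Y_obs · Q(S₀ − S) = 0.2146 × 602.9 = 129.4 kg VSS/d.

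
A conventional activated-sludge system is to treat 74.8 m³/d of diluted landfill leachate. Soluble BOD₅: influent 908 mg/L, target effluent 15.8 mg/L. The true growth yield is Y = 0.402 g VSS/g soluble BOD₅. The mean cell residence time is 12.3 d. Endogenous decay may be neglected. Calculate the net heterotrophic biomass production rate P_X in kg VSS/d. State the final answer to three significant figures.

P_X ≈ 26.8 kg VSS/d

No decay correction is needed, so Y_obs = Y = 0.402.
Substrate removed = Q·(S₀ − S) = 74.8 m³/d × (908 − 15.8) g/m³ = 6.67×10^4 g/d = 66.74 kg/d.
So the net sludge growth is P_X = 0.4020 × 66.74 = 26.83 kg VSS/d.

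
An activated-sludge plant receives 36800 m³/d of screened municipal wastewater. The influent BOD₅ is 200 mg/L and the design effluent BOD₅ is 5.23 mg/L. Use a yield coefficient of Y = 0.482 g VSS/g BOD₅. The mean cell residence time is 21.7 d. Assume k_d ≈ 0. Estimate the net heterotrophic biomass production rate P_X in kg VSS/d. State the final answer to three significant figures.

P_X ≈ 3450 kg VSS/d

Since k_d ≈ 0, Y_obs = Y = 0.482 g VSS/g BOD₅.
Q·(S₀ − S) = 36800 × (200 − 5.23) × 10⁻³ = 7168 kg/d removed.
P_X = Y_obs · Q(S₀ − S) = 0.4820 × 7168 = 3455 kg VSS/d.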